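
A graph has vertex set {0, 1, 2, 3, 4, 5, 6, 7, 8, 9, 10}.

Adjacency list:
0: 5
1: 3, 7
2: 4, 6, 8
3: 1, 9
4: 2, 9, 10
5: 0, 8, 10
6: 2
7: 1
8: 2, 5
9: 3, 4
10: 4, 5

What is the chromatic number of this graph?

3

The cycle 8-2-4-10-5-8 has odd length 5, so it cannot be 2-colored; at least 3 colors are needed.
3 colors suffice: color a → {1, 2, 5, 9}; color b → {0, 3, 4, 6, 7, 8}; color c → {10}. No two adjacent vertices share a color.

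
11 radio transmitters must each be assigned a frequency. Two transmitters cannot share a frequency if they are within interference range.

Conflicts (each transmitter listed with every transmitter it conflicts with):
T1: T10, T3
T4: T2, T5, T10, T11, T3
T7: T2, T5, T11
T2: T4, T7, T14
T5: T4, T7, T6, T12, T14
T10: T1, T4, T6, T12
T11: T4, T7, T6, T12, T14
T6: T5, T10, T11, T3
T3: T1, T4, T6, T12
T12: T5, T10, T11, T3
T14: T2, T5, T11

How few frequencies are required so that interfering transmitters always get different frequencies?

T6 and T3 conflict, so at least 2 frequencies are needed.
2 frequencies suffice: T1=1, T4=1, T7=1, T2=2, T5=2, T10=2, T11=2, T6=1, T3=2, T12=1, T14=1. Every pair that conflicts lands in different frequencies.

2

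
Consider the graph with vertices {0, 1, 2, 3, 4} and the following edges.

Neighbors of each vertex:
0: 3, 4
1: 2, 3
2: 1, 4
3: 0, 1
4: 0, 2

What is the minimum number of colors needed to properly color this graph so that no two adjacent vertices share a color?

The cycle 1-3-0-4-2-1 has odd length 5, so it cannot be 2-colored; at least 3 colors are needed.
3 colors suffice: 0=a, 1=a, 2=c, 3=b, 4=b. Each edge has distinct colors on its endpoints.

3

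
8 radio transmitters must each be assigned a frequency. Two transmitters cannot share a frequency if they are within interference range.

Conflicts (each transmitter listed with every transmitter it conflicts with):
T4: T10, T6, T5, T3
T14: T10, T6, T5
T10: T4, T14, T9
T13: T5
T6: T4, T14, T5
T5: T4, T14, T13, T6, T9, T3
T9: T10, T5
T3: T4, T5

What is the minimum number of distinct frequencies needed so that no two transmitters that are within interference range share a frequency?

3

T4, T6, T5 are mutually in conflict, so at least 3 frequencies are needed.
3 frequencies suffice: frequency 1 → {T10, T5}; frequency 2 → {T4, T14, T13, T9}; frequency 3 → {T6, T3}. Each listed conflict is separated.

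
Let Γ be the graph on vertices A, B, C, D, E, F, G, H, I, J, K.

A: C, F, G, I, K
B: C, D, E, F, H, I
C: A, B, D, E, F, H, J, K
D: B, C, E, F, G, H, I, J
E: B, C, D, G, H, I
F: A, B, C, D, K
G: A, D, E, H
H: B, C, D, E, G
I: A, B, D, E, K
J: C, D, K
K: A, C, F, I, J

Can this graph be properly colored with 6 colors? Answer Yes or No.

Yes

The chromatic number is 5. B, C, D, E, H are pairwise adjacent (a clique of size 5), so at least 5 colors are needed.
5 colors suffice: A=4, B=4, C=2, D=1, E=3, F=3, G=2, H=5, I=2, J=3, K=1.
Since 6 ≥ 5, a proper 6-coloring certainly exists.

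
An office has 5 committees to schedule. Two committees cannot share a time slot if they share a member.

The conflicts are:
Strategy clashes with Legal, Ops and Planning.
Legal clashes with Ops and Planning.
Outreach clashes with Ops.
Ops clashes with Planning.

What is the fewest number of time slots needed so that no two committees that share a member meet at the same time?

4

Strategy, Legal, Ops, Planning are mutually in conflict, so at least 4 time slots are needed.
Using 4 time slots: Strategy=4, Legal=3, Outreach=2, Ops=1, Planning=2. Every pair that conflicts lands in different time slots.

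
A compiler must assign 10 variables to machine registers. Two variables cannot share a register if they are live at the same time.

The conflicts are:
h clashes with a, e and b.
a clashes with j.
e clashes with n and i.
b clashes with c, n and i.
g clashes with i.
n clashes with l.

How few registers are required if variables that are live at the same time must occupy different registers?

g and i conflict, so at least 2 registers are needed.
2 registers suffice: h=2, a=1, e=1, b=1, g=1, c=2, n=2, l=1, i=2, j=2. Each listed conflict is separated.

2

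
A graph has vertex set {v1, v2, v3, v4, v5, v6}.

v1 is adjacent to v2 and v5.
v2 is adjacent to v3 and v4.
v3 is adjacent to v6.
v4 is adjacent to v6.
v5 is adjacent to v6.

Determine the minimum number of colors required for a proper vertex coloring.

The cycle v2-v1-v5-v6-v3-v2 has odd length 5, so it cannot be 2-colored; at least 3 colors are needed.
3 colors suffice: v1=3, v2=1, v3=2, v4=2, v5=2, v6=1. Every edge joins two different colors.

3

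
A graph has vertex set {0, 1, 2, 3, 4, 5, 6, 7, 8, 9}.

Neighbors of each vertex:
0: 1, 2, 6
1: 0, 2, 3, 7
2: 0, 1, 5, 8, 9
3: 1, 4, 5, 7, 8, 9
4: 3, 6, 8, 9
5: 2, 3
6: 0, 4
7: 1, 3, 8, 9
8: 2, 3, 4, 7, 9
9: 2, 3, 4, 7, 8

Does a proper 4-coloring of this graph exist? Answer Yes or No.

Yes

The chromatic number is 4. 3, 7, 8, 9 form a clique, so at least 4 colors are needed.
4 colors suffice: color a → {2, 3, 6}; color b → {1, 5, 8}; color c → {0, 9}; color d → {4, 7}.
That is already a proper 4-coloring.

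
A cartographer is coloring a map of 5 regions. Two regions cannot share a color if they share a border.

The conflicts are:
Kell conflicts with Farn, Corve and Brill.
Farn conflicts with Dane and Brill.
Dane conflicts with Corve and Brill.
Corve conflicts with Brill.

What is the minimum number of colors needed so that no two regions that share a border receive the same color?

3

Farn, Dane, Brill pairwise conflict, so at least 3 colors are needed.
3 colors suffice: color 1 → {Brill}; color 2 → {Kell, Dane}; color 3 → {Farn, Corve}. No two conflicting regions share a color.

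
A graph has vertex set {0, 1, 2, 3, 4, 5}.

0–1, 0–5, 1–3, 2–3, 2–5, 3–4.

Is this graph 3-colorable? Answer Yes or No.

Yes

The chromatic number is 3. The cycle 3-1-0-5-2-3 has odd length 5, so it cannot be 2-colored; at least 3 colors are needed.
One proper 3-coloring: 0=a, 1=b, 2=c, 3=a, 4=b, 5=b.
That is already a proper 3-coloring.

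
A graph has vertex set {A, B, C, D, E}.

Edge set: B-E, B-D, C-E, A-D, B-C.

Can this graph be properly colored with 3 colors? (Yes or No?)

Yes

The chromatic number is 3. B, C, E are pairwise adjacent, so at least 3 colors are needed.
3 colors suffice: color 1 → {A, B}; color 2 → {D, E}; color 3 → {C}.
That is already a proper 3-coloring.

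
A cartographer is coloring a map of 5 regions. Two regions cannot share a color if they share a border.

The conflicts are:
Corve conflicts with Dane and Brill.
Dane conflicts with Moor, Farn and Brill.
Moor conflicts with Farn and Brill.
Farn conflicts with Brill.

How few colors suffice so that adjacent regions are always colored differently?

Dane, Moor, Farn, Brill are mutually in conflict, so at least 4 colors are needed.
4 colors suffice: color 1 → {Dane}; color 2 → {Brill}; color 3 → {Corve, Farn}; color 4 → {Moor}. Each listed conflict is separated.

4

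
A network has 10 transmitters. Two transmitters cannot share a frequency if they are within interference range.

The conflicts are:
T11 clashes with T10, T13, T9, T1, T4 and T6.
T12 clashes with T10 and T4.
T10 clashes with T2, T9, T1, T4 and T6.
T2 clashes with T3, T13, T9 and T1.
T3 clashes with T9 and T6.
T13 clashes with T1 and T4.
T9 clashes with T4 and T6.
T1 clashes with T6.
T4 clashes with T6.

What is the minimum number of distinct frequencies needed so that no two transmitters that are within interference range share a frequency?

5

T11, T10, T9, T4, T6 all conflict with each other, so at least 5 frequencies are needed.
5 frequencies suffice: frequency 1 → {T10, T3, T13}; frequency 2 → {T2, T4}; frequency 3 → {T12, T9, T1}; frequency 4 → {T6}; frequency 5 → {T11}. Every pair that conflicts lands in different frequencies.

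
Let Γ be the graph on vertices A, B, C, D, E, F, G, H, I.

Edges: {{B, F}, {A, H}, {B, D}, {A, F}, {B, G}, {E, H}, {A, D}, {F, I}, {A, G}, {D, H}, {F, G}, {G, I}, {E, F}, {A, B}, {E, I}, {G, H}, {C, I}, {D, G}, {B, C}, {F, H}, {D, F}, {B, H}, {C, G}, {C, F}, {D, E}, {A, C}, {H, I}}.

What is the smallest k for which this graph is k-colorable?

A, B, D, F, G, H are mutually adjacent (a clique of size 6), so at least 6 colors are needed.
6 colors suffice: color 1 → {F}; color 2 → {E, G}; color 3 → {C, H}; color 4 → {A, I}; color 5 → {D}; color 6 → {B}. Every edge joins two different colors.

6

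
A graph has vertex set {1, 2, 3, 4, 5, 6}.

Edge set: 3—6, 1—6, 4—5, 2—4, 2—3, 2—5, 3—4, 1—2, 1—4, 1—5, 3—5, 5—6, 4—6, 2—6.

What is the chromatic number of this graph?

1, 2, 4, 5, 6 are pairwise adjacent (a clique of size 5), so at least 5 colors are needed.
A valid assignment using 5 colors: 1=e, 2=b, 3=e, 4=a, 5=c, 6=d. Every edge joins two different colors.

5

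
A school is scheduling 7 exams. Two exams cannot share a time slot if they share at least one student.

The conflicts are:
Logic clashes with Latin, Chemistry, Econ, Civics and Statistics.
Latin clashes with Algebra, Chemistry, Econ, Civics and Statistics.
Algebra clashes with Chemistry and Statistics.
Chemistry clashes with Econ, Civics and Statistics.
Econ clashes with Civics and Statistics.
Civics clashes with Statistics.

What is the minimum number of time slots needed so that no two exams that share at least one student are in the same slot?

Logic, Latin, Chemistry, Econ, Civics, Statistics all conflict with each other, so at least 6 time slots are needed.
6 time slots suffice: time slot 1 → {Chemistry}; time slot 2 → {Statistics}; time slot 3 → {Latin}; time slot 4 → {Algebra, Civics}; time slot 5 → {Logic}; time slot 6 → {Econ}. Each listed conflict is separated.

6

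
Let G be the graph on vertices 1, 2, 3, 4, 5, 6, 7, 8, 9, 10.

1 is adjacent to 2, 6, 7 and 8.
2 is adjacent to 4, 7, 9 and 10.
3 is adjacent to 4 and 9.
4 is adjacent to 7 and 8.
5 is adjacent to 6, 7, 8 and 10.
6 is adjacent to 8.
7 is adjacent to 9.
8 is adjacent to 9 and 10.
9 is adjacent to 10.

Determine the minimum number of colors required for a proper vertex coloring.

2, 4, 7 are pairwise adjacent, so at least 3 colors are needed.
One proper 3-coloring: 1=c, 2=a, 3=a, 4=c, 5=c, 6=b, 7=b, 8=a, 9=c, 10=b. Every edge joins two different colors.

3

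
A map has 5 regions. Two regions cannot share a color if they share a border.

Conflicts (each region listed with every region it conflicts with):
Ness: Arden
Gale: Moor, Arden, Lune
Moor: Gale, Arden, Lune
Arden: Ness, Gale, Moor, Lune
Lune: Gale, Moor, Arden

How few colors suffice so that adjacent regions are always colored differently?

4

Gale, Moor, Arden, Lune pairwise conflict, so at least 4 colors are needed.
A valid assignment using 4 colors: Ness=2, Gale=3, Moor=4, Arden=1, Lune=2. Each listed conflict is separated.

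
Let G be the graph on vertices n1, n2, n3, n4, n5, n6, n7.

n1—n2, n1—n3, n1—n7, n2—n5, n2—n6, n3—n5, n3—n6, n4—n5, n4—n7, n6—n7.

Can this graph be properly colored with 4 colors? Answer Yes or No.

The chromatic number is 3. The cycle n5-n3-n1-n7-n4-n5 has odd length 5, so it cannot be 2-colored; at least 3 colors are needed.
A valid assignment using 3 colors: n1=1, n2=2, n3=2, n4=3, n5=1, n6=1, n7=2.
Since 4 ≥ 3, a proper 4-coloring certainly exists.

Yes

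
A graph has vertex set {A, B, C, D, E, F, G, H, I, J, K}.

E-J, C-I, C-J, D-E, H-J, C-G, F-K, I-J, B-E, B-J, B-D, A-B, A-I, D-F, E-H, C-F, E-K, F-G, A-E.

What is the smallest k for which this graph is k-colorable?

3

C, F, G form a triangle, so at least 3 colors are needed.
3 colors suffice: color red → {C, E}; color blue → {A, D, G, J, K}; color green → {B, F, H, I}. Every edge joins two different colors.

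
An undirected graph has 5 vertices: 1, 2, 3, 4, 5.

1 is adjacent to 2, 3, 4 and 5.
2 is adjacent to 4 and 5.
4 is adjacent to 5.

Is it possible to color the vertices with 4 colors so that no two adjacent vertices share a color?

Yes

The chromatic number is 4. 1, 2, 4, 5 are pairwise adjacent (a clique of size 4), so at least 4 colors are needed.
A valid assignment using 4 colors: 1=a, 2=c, 3=b, 4=b, 5=d.
That is already a proper 4-coloring.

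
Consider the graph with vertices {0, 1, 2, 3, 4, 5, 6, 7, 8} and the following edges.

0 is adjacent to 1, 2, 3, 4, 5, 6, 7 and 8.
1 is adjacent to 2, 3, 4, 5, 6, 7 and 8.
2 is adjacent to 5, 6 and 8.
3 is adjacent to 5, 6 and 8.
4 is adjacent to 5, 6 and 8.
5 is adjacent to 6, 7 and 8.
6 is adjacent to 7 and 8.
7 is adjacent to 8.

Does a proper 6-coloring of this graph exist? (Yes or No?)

The chromatic number is 6. 0, 1, 2, 5, 6, 8 are pairwise adjacent (a clique of size 6), so at least 6 colors are needed.
6 colors suffice: color red → {8}; color blue → {6}; color green → {0}; color yellow → {5}; color purple → {1}; color orange → {2, 3, 4, 7}.
That is already a proper 6-coloring.

Yes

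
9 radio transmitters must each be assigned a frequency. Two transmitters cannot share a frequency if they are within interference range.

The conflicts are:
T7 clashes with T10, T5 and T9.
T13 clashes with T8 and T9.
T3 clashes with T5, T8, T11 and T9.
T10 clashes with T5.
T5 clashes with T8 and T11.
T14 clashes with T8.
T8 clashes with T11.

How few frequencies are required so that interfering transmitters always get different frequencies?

T3, T5, T8, T11 all conflict with each other, so at least 4 frequencies are needed.
4 frequencies suffice: frequency 1 → {T5, T14, T9}; frequency 2 → {T7, T8}; frequency 3 → {T13, T3, T10}; frequency 4 → {T11}. No two conflicting transmitters share a frequency.

4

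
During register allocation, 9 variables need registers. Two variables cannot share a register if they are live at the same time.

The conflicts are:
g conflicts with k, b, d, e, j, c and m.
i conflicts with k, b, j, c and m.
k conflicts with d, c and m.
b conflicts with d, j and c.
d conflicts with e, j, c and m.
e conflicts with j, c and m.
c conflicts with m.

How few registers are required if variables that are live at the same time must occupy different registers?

g, d, e, c, m all conflict with each other, so at least 5 registers are needed.
5 registers suffice: register 1 → {j, c}; register 2 → {g, i}; register 3 → {d}; register 4 → {b, m}; register 5 → {k, e}. Every pair that conflicts lands in different registers.

5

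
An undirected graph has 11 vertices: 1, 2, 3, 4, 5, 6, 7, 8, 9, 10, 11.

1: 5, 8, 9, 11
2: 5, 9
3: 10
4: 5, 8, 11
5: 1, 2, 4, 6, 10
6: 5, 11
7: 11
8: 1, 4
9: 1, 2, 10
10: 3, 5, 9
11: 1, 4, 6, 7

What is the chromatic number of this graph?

4 and 11 are adjacent, so at least 2 colors are needed.
2 colors suffice: color red → {3, 5, 8, 9, 11}; color blue → {1, 2, 4, 6, 7, 10}. Every edge joins two different colors.

2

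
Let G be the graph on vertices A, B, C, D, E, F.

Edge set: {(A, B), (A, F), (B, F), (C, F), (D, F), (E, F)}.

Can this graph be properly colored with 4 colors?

The chromatic number is 3. A, B, F are pairwise adjacent, so at least 3 colors are needed.
3 colors suffice: A=3, B=2, C=2, D=2, E=2, F=1.
Since 4 ≥ 3, a proper 4-coloring certainly exists.

Yes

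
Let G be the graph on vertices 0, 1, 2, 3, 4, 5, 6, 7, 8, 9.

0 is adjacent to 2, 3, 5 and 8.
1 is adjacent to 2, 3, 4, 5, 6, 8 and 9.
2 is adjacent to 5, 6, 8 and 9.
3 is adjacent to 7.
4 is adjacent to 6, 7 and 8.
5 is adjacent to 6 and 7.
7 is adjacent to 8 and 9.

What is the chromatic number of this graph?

4

1, 2, 5, 6 are pairwise adjacent (a clique of size 4), so at least 4 colors are needed.
4 colors suffice: 0=red, 1=red, 2=blue, 3=blue, 4=blue, 5=green, 6=yellow, 7=red, 8=green, 9=green. No two adjacent vertices share a color.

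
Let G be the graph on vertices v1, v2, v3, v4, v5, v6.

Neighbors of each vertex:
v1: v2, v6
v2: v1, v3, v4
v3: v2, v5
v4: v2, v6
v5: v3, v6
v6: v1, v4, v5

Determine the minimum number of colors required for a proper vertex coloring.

The cycle v2-v3-v5-v6-v4-v2 has odd length 5, so it cannot be 2-colored; at least 3 colors are needed.
3 colors suffice: color 1 → {v2, v6}; color 2 → {v1, v4, v5}; color 3 → {v3}. Each edge has distinct colors on its endpoints.

3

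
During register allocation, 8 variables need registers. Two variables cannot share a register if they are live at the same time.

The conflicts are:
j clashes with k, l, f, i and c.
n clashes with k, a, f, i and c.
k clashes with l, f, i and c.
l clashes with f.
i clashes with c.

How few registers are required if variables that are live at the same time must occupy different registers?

4

n, k, i, c pairwise conflict, so at least 4 registers are needed.
4 registers suffice: j=2, n=2, k=1, a=1, l=4, f=3, i=4, c=3. Each listed conflict is separated.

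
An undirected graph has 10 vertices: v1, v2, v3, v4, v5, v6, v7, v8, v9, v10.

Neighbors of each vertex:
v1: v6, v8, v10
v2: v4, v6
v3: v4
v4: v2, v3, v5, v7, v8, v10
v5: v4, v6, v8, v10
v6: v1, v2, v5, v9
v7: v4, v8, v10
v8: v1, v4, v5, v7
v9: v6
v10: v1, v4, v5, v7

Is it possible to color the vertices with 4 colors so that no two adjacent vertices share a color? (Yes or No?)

The chromatic number is 3. v4, v7, v10 form a triangle, so at least 3 colors are needed.
3 colors suffice: color 1 → {v4, v6}; color 2 → {v1, v2, v3, v5, v7, v9}; color 3 → {v8, v10}.
Since 4 ≥ 3, a proper 4-coloring certainly exists.

Yes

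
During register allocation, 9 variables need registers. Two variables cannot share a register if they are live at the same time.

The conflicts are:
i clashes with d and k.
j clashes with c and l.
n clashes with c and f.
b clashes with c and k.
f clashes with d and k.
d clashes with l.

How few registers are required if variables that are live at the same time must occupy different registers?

3

The cycle f-k-b-c-n-f has odd length 5, so it cannot be 2-colored; at least 3 registers are needed.
Using 3 registers: i=2, j=3, n=3, b=2, c=1, f=2, d=1, k=1, l=2. Every pair that conflicts lands in different registers.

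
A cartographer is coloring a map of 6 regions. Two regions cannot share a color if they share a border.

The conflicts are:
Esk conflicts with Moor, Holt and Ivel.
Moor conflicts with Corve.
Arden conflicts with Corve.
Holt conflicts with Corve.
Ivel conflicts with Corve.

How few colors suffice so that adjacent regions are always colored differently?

Esk and Holt conflict, so at least 2 colors are needed.
2 colors suffice: color 1 → {Esk, Corve}; color 2 → {Moor, Arden, Holt, Ivel}. Each listed conflict is separated.

2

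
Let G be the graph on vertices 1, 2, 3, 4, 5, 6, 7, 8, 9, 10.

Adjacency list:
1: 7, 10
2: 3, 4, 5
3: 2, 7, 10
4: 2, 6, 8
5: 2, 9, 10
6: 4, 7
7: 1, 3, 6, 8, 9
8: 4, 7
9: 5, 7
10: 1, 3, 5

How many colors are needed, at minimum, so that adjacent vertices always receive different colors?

The cycle 7-3-2-4-6-7 has odd length 5, so it cannot be 2-colored; at least 3 colors are needed.
One proper 3-coloring: 1=blue, 2=red, 3=blue, 4=blue, 5=blue, 6=green, 7=red, 8=green, 9=green, 10=red. Every edge joins two different colors.

3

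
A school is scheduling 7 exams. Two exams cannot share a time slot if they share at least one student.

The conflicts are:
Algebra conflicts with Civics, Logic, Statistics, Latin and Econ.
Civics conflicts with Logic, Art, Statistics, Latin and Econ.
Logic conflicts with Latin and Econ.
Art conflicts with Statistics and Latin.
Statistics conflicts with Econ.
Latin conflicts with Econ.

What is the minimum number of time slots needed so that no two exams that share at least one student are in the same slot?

5

Algebra, Civics, Logic, Latin, Econ all conflict with each other, so at least 5 time slots are needed.
5 time slots suffice: time slot 1 → {Civics}; time slot 2 → {Art, Econ}; time slot 3 → {Algebra}; time slot 4 → {Statistics, Latin}; time slot 5 → {Logic}. Every pair that conflicts lands in different time slots.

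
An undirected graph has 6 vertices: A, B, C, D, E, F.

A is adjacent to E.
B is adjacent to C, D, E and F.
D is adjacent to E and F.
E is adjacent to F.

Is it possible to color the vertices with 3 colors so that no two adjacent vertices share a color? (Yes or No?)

No

B, D, E, F are mutually adjacent (a clique of size 4), so at least 4 colors are needed.
So 3 colors are not enough.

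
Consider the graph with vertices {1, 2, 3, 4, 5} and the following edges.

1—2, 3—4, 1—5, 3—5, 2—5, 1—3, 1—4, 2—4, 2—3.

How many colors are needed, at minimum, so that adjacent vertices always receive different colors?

1, 2, 3, 4 form a clique, so at least 4 colors are needed.
One proper 4-coloring: 1=a, 2=b, 3=c, 4=d, 5=d. Each edge has distinct colors on its endpoints.

4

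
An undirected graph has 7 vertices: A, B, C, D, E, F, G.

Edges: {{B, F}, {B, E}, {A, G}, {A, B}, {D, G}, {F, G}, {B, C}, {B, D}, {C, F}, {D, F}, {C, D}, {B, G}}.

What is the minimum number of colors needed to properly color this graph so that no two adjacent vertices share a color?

4

B, D, F, G are pairwise adjacent (a clique of size 4), so at least 4 colors are needed.
A valid assignment using 4 colors: A=blue, B=red, C=green, D=blue, E=blue, F=yellow, G=green. Every edge joins two different colors.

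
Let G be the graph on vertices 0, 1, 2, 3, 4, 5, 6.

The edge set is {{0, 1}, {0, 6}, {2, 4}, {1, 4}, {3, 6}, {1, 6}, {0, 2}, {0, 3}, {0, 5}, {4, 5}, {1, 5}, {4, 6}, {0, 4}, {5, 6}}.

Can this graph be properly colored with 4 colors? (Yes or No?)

0, 1, 4, 5, 6 are pairwise adjacent (a clique of size 5), so at least 5 colors are needed.
So 4 colors are not enough.

No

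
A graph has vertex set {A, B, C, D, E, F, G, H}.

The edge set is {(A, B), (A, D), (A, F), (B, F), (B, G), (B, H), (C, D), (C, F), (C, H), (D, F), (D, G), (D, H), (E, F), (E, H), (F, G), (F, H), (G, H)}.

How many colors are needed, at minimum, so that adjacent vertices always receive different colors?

B, F, G, H are mutually adjacent (a clique of size 4), so at least 4 colors are needed.
A valid assignment using 4 colors: A=2, B=3, C=4, D=3, E=3, F=1, G=4, H=2. Each edge has distinct colors on its endpoints.

4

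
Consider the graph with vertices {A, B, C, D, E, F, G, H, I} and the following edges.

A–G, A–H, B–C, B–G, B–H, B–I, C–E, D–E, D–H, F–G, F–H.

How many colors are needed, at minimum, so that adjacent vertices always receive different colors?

3

The cycle H-B-C-E-D-H has odd length 5, so it cannot be 2-colored; at least 3 colors are needed.
A valid assignment using 3 colors: A=2, B=2, C=1, D=3, E=2, F=2, G=1, H=1, I=1. Each edge has distinct colors on its endpoints.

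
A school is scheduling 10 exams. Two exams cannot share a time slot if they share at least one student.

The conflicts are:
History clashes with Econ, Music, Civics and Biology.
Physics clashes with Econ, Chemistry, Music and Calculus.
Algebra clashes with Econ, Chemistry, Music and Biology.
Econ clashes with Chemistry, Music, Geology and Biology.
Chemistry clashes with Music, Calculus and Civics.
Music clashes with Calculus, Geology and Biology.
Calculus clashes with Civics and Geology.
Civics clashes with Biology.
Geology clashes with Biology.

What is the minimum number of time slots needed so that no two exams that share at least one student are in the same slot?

4

Physics, Econ, Chemistry, Music all conflict with each other, so at least 4 time slots are needed.
4 time slots suffice: History=4, Physics=4, Algebra=4, Econ=2, Chemistry=3, Music=1, Calculus=2, Civics=1, Geology=4, Biology=3. Each listed conflict is separated.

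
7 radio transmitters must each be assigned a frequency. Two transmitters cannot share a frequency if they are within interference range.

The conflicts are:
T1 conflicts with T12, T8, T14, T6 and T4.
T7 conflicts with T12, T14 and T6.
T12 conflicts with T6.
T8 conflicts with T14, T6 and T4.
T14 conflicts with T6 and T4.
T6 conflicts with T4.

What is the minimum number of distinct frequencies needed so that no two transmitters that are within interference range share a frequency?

T1, T8, T14, T6, T4 are mutually in conflict, so at least 5 frequencies are needed.
5 frequencies suffice: frequency 1 → {T6}; frequency 2 → {T1, T7}; frequency 3 → {T12, T14}; frequency 4 → {T4}; frequency 5 → {T8}. No two conflicting transmitters share a frequency.

5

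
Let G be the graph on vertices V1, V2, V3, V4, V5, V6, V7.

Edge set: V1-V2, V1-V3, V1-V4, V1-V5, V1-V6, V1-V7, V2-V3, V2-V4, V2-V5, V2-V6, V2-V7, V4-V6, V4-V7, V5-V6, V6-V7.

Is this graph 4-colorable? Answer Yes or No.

No

V1, V2, V4, V6, V7 form a clique, so at least 5 colors are needed.
So 4 colors are not enough.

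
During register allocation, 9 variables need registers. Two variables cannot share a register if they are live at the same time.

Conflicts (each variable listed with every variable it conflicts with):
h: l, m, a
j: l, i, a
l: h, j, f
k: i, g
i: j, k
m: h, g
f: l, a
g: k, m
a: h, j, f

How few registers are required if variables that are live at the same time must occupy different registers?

3

The cycle i-j-l-h-m-g-k-i has odd length 7, so it cannot be 2-colored; at least 3 registers are needed.
Using 3 registers: h=1, j=1, l=2, k=3, i=2, m=2, f=1, g=1, a=2. Every pair that conflicts lands in different registers.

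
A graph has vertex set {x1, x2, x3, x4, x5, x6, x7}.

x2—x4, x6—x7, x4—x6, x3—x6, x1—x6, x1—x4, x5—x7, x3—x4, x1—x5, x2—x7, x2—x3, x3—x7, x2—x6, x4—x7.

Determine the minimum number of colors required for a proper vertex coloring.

x2, x3, x4, x6, x7 are mutually adjacent (a clique of size 5), so at least 5 colors are needed.
One proper 5-coloring: x1=3, x2=5, x3=4, x4=1, x5=1, x6=2, x7=3. Each edge has distinct colors on its endpoints.

5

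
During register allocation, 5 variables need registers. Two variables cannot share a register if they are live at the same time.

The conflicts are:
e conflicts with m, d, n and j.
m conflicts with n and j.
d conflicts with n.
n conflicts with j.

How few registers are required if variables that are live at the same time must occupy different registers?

4

e, m, n, j are mutually in conflict, so at least 4 registers are needed.
A valid assignment using 4 registers: e=1, m=3, d=3, n=2, j=4. No two conflicting variables share a register.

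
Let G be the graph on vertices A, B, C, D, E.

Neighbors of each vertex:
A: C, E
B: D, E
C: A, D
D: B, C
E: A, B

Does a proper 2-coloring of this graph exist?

No

The cycle A-E-B-D-C-A has odd length 5, so it cannot be 2-colored; at least 3 colors are needed.
So 2 colors are not enough.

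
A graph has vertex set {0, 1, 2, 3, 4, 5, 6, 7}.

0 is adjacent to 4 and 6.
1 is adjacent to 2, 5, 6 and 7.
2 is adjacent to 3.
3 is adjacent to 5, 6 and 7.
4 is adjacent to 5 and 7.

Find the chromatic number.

3

The cycle 0-6-3-7-4-0 has odd length 5, so it cannot be 2-colored; at least 3 colors are needed.
3 colors suffice: 0=green, 1=red, 2=blue, 3=red, 4=red, 5=blue, 6=blue, 7=blue. Each edge has distinct colors on its endpoints.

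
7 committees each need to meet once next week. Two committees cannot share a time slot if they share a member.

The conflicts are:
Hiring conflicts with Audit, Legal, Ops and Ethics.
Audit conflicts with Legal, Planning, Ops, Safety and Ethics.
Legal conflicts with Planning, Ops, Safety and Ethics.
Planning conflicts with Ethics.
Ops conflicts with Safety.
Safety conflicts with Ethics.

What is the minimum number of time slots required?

Audit, Legal, Safety, Ethics are mutually in conflict, so at least 4 time slots are needed.
4 time slots suffice: time slot 1 → {Legal}; time slot 2 → {Audit}; time slot 3 → {Ops, Ethics}; time slot 4 → {Hiring, Planning, Safety}. Each listed conflict is separated.

4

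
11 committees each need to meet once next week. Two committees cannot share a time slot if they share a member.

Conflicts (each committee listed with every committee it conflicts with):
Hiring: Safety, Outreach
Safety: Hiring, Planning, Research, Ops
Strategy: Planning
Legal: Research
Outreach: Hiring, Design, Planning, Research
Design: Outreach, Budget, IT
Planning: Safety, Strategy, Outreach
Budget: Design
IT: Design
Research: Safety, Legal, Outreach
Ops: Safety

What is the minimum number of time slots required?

Strategy and Planning conflict, so at least 2 time slots are needed.
Using 2 time slots: Hiring=2, Safety=1, Strategy=1, Legal=1, Outreach=1, Design=2, Planning=2, Budget=1, IT=1, Research=2, Ops=2. No two conflicting committees share a time slot.

2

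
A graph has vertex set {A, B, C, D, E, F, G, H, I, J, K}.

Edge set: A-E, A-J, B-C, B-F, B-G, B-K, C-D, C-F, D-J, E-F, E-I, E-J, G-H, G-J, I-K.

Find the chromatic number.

3

A, E, J form a triangle, so at least 3 colors are needed.
3 colors suffice: color red → {B, D, E, H}; color blue → {F, I, J}; color green → {A, C, G, K}. Every edge joins two different colors.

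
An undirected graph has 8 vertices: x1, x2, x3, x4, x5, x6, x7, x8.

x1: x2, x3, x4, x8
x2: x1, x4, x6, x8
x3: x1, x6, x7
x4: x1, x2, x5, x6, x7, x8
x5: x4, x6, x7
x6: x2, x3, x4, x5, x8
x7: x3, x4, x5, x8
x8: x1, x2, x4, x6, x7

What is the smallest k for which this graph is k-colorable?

x2, x4, x6, x8 are pairwise adjacent (a clique of size 4), so at least 4 colors are needed.
A valid assignment using 4 colors: x1=blue, x2=yellow, x3=red, x4=red, x5=green, x6=blue, x7=blue, x8=green. No two adjacent vertices share a color.

4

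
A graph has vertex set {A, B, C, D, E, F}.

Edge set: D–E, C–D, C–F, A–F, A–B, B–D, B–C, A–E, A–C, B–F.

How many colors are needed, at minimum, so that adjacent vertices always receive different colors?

4

A, B, C, F are mutually adjacent (a clique of size 4), so at least 4 colors are needed.
A valid assignment using 4 colors: A=blue, B=red, C=green, D=blue, E=red, F=yellow. Each edge has distinct colors on its endpoints.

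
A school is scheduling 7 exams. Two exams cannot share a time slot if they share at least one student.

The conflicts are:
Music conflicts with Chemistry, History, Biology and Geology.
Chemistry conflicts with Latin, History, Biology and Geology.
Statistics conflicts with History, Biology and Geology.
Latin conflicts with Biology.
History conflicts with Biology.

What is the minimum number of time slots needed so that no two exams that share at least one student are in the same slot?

4

Music, Chemistry, History, Biology all conflict with each other, so at least 4 time slots are needed.
4 time slots suffice: time slot 1 → {Chemistry, Statistics}; time slot 2 → {Biology, Geology}; time slot 3 → {Latin, History}; time slot 4 → {Music}. No two conflicting exams share a time slot.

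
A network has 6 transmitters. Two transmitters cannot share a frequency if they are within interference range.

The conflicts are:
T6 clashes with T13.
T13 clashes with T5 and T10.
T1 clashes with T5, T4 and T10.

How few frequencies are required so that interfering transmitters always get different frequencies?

T6 and T13 conflict, so at least 2 frequencies are needed.
2 frequencies suffice: T6=2, T13=1, T1=1, T5=2, T4=2, T10=2. No two conflicting transmitters share a frequency.

2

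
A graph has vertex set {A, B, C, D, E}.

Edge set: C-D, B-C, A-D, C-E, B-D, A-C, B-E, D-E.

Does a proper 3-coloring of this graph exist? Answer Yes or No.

B, C, D, E are pairwise adjacent (a clique of size 4), so at least 4 colors are needed.
So 3 colors are not enough.

No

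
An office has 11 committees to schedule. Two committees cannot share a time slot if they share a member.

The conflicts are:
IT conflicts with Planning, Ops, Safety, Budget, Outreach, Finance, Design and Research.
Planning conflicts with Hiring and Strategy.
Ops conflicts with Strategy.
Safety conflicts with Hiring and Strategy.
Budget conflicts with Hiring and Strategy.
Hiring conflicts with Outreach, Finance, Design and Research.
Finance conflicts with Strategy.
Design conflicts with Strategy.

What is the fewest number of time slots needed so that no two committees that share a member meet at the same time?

Budget and Hiring conflict, so at least 2 time slots are needed.
2 time slots suffice: time slot 1 → {IT, Hiring, Strategy}; time slot 2 → {Planning, Ops, Safety, Budget, Outreach, Finance, Design, Research}. No two conflicting committees share a time slot.

2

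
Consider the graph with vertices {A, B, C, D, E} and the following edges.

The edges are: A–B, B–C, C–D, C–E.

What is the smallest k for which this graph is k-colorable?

B and C are adjacent, so at least 2 colors are needed.
One proper 2-coloring: A=red, B=blue, C=red, D=blue, E=blue. No two adjacent vertices share a color.

2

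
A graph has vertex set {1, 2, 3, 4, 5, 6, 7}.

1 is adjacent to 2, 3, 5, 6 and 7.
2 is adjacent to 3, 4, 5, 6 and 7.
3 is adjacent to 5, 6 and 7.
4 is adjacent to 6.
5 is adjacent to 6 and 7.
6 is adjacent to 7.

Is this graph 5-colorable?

1, 2, 3, 5, 6, 7 are mutually adjacent (a clique of size 6), so at least 6 colors are needed.
So 5 colors are not enough.

No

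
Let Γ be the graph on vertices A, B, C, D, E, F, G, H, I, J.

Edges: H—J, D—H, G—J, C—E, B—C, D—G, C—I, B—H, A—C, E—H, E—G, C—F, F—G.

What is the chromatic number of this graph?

2

A and C are adjacent, so at least 2 colors are needed.
2 colors suffice: color 1 → {C, G, H}; color 2 → {A, B, D, E, F, I, J}. No two adjacent vertices share a color.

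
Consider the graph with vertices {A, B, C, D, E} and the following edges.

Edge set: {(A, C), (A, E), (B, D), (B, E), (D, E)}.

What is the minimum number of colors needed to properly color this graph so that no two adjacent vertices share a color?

B, D, E are pairwise adjacent, so at least 3 colors are needed.
One proper 3-coloring: A=2, B=2, C=1, D=3, E=1. No two adjacent vertices share a color.

3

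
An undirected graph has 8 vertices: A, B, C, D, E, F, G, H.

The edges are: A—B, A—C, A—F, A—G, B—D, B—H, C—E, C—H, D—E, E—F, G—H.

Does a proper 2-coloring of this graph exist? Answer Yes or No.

The cycle D-B-H-C-E-D has odd length 5, so it cannot be 2-colored; at least 3 colors are needed.
So 2 colors are not enough.

No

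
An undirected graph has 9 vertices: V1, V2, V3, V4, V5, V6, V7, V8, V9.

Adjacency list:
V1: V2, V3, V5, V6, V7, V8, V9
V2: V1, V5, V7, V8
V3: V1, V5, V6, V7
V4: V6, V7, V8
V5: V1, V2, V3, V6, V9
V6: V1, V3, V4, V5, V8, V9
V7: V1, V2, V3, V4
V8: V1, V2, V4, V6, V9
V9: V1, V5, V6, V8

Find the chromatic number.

V1, V3, V5, V6 are mutually adjacent (a clique of size 4), so at least 4 colors are needed.
4 colors suffice: color red → {V1, V4}; color blue → {V2, V6}; color green → {V5, V7, V8}; color yellow → {V3, V9}. No two adjacent vertices share a color.

4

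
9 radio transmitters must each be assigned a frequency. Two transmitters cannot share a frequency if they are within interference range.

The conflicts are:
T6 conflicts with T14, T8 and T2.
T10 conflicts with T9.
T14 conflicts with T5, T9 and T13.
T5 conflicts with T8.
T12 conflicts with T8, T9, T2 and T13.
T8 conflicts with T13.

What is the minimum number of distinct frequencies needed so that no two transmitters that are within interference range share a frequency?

3

T12, T8, T13 pairwise conflict, so at least 3 frequencies are needed.
A valid assignment using 3 frequencies: T6=3, T10=1, T14=1, T5=3, T12=1, T8=2, T9=2, T2=2, T13=3. Each listed conflict is separated.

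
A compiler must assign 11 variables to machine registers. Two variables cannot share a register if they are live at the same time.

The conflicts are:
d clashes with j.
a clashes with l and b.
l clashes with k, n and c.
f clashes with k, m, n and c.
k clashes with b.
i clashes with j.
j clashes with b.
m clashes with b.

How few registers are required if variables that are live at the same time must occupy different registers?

2

a and b conflict, so at least 2 registers are needed.
2 registers suffice: register 1 → {d, l, f, i, b}; register 2 → {a, k, j, m, n, c}. Each listed conflict is separated.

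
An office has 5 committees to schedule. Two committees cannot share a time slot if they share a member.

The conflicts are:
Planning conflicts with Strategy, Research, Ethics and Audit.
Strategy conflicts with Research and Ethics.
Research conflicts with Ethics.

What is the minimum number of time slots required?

4

Planning, Strategy, Research, Ethics are mutually in conflict, so at least 4 time slots are needed.
A valid assignment using 4 time slots: Planning=1, Strategy=3, Research=2, Ethics=4, Audit=2. Every pair that conflicts lands in different time slots.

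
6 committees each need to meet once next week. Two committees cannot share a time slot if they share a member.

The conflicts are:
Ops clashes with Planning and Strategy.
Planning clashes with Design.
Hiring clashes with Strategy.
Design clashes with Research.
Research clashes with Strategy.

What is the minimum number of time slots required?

3

The cycle Design-Research-Strategy-Ops-Planning-Design has odd length 5, so it cannot be 2-colored; at least 3 time slots are needed.
Using 3 time slots: Ops=2, Planning=3, Hiring=2, Design=1, Research=2, Strategy=1. No two conflicting committees share a time slot.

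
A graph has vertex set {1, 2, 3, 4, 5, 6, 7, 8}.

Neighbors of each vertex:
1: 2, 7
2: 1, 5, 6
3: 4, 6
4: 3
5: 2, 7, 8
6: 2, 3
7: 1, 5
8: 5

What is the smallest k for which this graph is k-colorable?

2 and 5 are adjacent, so at least 2 colors are needed.
2 colors suffice: color red → {2, 3, 7, 8}; color blue → {1, 4, 5, 6}. Every edge joins two different colors.

2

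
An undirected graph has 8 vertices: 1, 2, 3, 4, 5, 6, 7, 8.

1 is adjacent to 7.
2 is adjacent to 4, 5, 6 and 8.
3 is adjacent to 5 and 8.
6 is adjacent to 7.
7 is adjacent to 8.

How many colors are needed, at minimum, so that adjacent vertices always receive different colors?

7 and 8 are adjacent, so at least 2 colors are needed.
One proper 2-coloring: 1=blue, 2=red, 3=red, 4=blue, 5=blue, 6=blue, 7=red, 8=blue. Each edge has distinct colors on its endpoints.

2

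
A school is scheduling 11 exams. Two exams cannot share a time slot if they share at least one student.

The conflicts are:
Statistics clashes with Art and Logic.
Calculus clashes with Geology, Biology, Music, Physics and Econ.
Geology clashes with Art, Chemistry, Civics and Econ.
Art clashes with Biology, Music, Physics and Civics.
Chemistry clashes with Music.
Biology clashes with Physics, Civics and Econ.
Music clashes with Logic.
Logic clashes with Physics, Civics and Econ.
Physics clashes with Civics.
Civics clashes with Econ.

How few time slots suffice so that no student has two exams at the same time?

Art, Biology, Physics, Civics pairwise conflict, so at least 4 time slots are needed.
4 time slots suffice: Statistics=2, Calculus=1, Geology=3, Art=1, Chemistry=1, Biology=3, Music=2, Logic=1, Physics=4, Civics=2, Econ=4. No two conflicting exams share a time slot.

4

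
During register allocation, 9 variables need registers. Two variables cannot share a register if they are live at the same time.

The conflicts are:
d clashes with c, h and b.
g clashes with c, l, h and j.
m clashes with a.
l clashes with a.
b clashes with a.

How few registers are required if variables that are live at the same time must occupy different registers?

m and a conflict, so at least 2 registers are needed.
2 registers suffice: register 1 → {d, g, a}; register 2 → {c, m, l, h, j, b}. Each listed conflict is separated.

2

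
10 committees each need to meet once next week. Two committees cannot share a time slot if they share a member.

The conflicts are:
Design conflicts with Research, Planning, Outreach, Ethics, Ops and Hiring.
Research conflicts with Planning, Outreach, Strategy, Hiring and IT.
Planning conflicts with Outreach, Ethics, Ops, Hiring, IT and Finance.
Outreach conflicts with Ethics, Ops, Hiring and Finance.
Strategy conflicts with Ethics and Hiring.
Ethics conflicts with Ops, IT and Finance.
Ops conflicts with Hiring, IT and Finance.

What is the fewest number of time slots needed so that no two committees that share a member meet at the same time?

Design, Research, Planning, Outreach, Hiring are mutually in conflict, so at least 5 time slots are needed.
5 time slots suffice: time slot 1 → {Planning, Strategy}; time slot 2 → {Outreach, IT}; time slot 3 → {Ethics, Hiring}; time slot 4 → {Research, Ops}; time slot 5 → {Design, Finance}. Every pair that conflicts lands in different time slots.

5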